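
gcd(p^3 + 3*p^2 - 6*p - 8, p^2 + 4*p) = p + 4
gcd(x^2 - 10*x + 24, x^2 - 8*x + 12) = x - 6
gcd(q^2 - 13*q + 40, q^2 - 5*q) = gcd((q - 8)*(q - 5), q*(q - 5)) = q - 5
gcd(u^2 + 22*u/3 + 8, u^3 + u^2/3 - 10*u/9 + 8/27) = u + 4/3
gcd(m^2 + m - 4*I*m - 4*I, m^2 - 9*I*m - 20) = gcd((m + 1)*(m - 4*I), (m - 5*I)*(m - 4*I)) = m - 4*I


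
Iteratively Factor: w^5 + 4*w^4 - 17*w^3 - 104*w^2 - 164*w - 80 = (w + 2)*(w^4 + 2*w^3 - 21*w^2 - 62*w - 40) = (w + 2)*(w + 4)*(w^3 - 2*w^2 - 13*w - 10) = (w - 5)*(w + 2)*(w + 4)*(w^2 + 3*w + 2) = (w - 5)*(w + 1)*(w + 2)*(w + 4)*(w + 2)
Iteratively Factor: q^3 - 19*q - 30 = (q + 2)*(q^2 - 2*q - 15) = (q - 5)*(q + 2)*(q + 3)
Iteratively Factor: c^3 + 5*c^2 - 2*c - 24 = (c + 4)*(c^2 + c - 6) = (c - 2)*(c + 4)*(c + 3)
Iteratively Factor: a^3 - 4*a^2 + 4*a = (a - 2)*(a^2 - 2*a) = a*(a - 2)*(a - 2)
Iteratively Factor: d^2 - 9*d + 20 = (d - 4)*(d - 5)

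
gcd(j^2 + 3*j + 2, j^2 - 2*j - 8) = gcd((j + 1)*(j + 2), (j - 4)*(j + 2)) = j + 2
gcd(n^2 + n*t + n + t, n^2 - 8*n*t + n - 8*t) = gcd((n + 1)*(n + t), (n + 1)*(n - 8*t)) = n + 1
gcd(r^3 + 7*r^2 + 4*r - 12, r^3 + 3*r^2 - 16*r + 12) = r^2 + 5*r - 6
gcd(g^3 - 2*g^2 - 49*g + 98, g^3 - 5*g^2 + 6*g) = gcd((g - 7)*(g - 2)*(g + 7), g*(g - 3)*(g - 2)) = g - 2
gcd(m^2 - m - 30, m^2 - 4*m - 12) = m - 6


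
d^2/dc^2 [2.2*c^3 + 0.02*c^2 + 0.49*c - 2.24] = 13.2*c + 0.04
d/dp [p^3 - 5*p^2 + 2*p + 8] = 3*p^2 - 10*p + 2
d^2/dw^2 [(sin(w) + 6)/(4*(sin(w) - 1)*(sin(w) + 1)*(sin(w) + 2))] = (-15*(1 - cos(w)^2)^2 - sin(w)^5 + 69*sin(w)*cos(w)^2/2 - 85*sin(w)/2 + 22*cos(w)^2 - 36)/((sin(w) + 2)^3*cos(w)^4)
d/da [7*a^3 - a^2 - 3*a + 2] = 21*a^2 - 2*a - 3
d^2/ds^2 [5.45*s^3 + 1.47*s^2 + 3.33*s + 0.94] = 32.7*s + 2.94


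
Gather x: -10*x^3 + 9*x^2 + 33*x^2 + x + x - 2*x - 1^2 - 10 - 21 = -10*x^3 + 42*x^2 - 32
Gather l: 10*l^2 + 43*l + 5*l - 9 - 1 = 10*l^2 + 48*l - 10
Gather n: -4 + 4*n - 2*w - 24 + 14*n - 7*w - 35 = 18*n - 9*w - 63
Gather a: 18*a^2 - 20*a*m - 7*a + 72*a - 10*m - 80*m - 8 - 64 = 18*a^2 + a*(65 - 20*m) - 90*m - 72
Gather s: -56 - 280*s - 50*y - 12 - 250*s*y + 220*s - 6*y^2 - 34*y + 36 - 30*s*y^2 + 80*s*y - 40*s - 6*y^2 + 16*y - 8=s*(-30*y^2 - 170*y - 100) - 12*y^2 - 68*y - 40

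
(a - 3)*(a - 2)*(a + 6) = a^3 + a^2 - 24*a + 36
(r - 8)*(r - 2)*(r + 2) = r^3 - 8*r^2 - 4*r + 32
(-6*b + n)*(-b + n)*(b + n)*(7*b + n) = 42*b^4 - b^3*n - 43*b^2*n^2 + b*n^3 + n^4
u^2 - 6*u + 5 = (u - 5)*(u - 1)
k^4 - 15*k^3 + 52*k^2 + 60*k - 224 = (k - 8)*(k - 7)*(k - 2)*(k + 2)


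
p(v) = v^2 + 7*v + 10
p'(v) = 2*v + 7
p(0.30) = 12.19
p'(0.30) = 7.60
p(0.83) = 16.50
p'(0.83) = 8.66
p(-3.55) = -2.25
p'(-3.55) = -0.10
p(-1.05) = 3.75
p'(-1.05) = 4.90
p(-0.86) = 4.72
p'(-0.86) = 5.28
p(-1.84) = 0.51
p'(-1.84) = 3.32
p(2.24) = 30.70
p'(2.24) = 11.48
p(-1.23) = 2.90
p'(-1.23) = 4.54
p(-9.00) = 28.00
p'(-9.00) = -11.00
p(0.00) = 10.00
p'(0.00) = 7.00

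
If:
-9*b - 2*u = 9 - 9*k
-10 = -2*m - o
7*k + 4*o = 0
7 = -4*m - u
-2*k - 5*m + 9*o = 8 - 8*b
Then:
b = 3741/569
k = 504/569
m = 3286/569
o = -882/569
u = -17127/569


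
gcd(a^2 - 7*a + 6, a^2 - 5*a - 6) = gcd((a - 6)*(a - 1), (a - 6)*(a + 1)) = a - 6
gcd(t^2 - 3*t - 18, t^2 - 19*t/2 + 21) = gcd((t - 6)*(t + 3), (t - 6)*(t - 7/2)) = t - 6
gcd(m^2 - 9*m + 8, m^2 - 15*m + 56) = m - 8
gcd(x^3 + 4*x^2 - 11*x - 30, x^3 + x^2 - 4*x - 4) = x + 2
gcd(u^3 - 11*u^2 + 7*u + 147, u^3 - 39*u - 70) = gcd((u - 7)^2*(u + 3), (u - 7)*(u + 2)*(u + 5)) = u - 7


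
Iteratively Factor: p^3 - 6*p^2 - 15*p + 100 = (p + 4)*(p^2 - 10*p + 25) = (p - 5)*(p + 4)*(p - 5)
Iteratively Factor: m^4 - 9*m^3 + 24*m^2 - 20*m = (m - 5)*(m^3 - 4*m^2 + 4*m) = (m - 5)*(m - 2)*(m^2 - 2*m) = (m - 5)*(m - 2)^2*(m)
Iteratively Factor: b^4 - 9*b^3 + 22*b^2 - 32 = (b - 4)*(b^3 - 5*b^2 + 2*b + 8) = (b - 4)^2*(b^2 - b - 2) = (b - 4)^2*(b - 2)*(b + 1)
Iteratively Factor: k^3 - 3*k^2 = (k)*(k^2 - 3*k) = k*(k - 3)*(k)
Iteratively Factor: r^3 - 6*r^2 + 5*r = (r - 1)*(r^2 - 5*r) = (r - 5)*(r - 1)*(r)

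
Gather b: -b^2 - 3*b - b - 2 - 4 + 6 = -b^2 - 4*b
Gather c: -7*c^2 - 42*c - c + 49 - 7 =-7*c^2 - 43*c + 42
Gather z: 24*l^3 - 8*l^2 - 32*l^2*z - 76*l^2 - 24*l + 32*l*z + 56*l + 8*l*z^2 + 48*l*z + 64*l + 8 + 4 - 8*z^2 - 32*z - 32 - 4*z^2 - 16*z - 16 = 24*l^3 - 84*l^2 + 96*l + z^2*(8*l - 12) + z*(-32*l^2 + 80*l - 48) - 36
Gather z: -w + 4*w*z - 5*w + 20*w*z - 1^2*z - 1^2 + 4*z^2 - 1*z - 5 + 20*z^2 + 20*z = -6*w + 24*z^2 + z*(24*w + 18) - 6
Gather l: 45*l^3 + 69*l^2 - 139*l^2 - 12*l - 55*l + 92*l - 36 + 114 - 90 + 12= 45*l^3 - 70*l^2 + 25*l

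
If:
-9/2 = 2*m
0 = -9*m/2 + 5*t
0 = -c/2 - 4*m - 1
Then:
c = 16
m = -9/4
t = -81/40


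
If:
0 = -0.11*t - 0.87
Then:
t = -7.91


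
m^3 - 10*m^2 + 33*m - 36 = (m - 4)*(m - 3)^2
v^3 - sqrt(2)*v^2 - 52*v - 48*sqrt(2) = (v - 6*sqrt(2))*(v + sqrt(2))*(v + 4*sqrt(2))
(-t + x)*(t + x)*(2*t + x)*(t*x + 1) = -2*t^4*x - t^3*x^2 - 2*t^3 + 2*t^2*x^3 - t^2*x + t*x^4 + 2*t*x^2 + x^3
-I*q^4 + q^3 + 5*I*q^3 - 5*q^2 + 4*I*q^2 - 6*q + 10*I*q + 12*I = (q - 6)*(q - I)*(q + 2*I)*(-I*q - I)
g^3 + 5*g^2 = g^2*(g + 5)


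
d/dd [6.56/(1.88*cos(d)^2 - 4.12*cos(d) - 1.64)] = (24.6656*cos(d) - 27.0272)*sin(d)/(-1.88*cos(d)^2 + 4.12*cos(d) + 1.64)^2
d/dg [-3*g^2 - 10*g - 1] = -6*g - 10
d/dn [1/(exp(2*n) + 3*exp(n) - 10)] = (-2*exp(n) - 3)*exp(n)/(exp(2*n) + 3*exp(n) - 10)^2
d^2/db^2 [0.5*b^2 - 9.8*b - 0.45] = 1.00000000000000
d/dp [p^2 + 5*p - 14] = 2*p + 5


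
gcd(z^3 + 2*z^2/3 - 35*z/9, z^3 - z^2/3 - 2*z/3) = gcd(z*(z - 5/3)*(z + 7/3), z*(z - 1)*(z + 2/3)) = z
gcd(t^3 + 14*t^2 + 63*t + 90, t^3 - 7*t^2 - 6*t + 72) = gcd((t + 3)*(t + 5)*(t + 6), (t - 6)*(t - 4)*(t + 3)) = t + 3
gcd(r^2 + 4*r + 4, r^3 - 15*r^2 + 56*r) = 1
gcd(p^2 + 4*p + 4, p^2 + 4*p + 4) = p^2 + 4*p + 4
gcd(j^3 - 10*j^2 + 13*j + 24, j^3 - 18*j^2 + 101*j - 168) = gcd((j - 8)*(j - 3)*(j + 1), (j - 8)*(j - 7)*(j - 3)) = j^2 - 11*j + 24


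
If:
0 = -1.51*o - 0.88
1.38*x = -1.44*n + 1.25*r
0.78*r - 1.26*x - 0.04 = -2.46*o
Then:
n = 0.443910256410256*x + 1.64000443387861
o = -0.58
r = 1.61538461538462*x + 1.88928510782815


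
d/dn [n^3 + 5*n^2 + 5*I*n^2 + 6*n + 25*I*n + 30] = 3*n^2 + 10*n*(1 + I) + 6 + 25*I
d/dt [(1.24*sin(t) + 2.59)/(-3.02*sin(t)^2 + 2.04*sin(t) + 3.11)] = (3.7448*sin(t)^2 + 15.6436*sin(t) - 1.4272)*cos(t)/(9.1204*sin(t)^4 - 12.3216*sin(t)^3 - 14.6228*sin(t)^2 + 12.6888*sin(t) + 9.6721)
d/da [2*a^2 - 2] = 4*a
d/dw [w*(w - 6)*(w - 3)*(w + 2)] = 4*w^3 - 21*w^2 + 36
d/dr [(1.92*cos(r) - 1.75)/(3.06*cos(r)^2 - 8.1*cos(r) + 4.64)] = (5.8752*cos(r)^2 - 10.71*cos(r) + 5.2662)*sin(r)/(9.3636*cos(r)^4 - 49.572*cos(r)^3 + 94.0068*cos(r)^2 - 75.168*cos(r) + 21.5296)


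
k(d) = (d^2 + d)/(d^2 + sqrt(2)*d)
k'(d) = (-2*d - sqrt(2))*(d^2 + d)/(d^2 + sqrt(2)*d)^2 + (2*d + 1)/(d^2 + sqrt(2)*d)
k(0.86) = 0.82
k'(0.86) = 0.08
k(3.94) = 0.92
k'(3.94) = 0.01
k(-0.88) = 0.22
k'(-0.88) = 1.45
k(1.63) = 0.86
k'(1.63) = 0.04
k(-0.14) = 0.67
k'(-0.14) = 0.26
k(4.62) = 0.93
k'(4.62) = 0.01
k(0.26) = 0.75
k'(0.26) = 0.15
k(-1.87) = 1.91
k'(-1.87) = 1.99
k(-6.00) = 1.09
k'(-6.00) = 0.02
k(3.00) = 0.91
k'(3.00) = 0.02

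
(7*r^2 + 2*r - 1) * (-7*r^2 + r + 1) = -49*r^4 - 7*r^3 + 16*r^2 + r - 1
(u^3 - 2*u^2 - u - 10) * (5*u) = 5*u^4 - 10*u^3 - 5*u^2 - 50*u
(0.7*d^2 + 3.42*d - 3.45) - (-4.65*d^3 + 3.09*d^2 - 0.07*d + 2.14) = 4.65*d^3 - 2.39*d^2 + 3.49*d - 5.59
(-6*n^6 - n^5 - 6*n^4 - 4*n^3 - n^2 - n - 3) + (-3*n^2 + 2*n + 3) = -6*n^6 - n^5 - 6*n^4 - 4*n^3 - 4*n^2 + n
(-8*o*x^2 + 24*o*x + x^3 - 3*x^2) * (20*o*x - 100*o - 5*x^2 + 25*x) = -160*o^2*x^3 + 1280*o^2*x^2 - 2400*o^2*x + 60*o*x^4 - 480*o*x^3 + 900*o*x^2 - 5*x^5 + 40*x^4 - 75*x^3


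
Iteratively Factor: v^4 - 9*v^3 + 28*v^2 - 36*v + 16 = (v - 4)*(v^3 - 5*v^2 + 8*v - 4) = (v - 4)*(v - 1)*(v^2 - 4*v + 4) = (v - 4)*(v - 2)*(v - 1)*(v - 2)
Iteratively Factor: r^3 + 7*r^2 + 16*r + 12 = (r + 2)*(r^2 + 5*r + 6) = (r + 2)*(r + 3)*(r + 2)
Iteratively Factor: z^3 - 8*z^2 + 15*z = (z)*(z^2 - 8*z + 15) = z*(z - 5)*(z - 3)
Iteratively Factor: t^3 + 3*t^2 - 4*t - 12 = (t + 2)*(t^2 + t - 6) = (t - 2)*(t + 2)*(t + 3)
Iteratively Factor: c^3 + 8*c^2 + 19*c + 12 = (c + 1)*(c^2 + 7*c + 12) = (c + 1)*(c + 3)*(c + 4)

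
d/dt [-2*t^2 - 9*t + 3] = -4*t - 9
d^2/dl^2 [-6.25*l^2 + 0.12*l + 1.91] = -12.5000000000000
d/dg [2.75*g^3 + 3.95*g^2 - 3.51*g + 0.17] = 8.25*g^2 + 7.9*g - 3.51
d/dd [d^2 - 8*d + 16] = 2*d - 8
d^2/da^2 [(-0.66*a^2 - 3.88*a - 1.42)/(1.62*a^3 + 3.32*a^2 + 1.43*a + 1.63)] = (-3.464208*a^6 - 61.0960319999999*a^5 - 160.755192*a^4 - 159.08828*a^3 + 30.727992*a^2 + 108.030408*a + 24.142104)/(4.251528*a^9 + 26.139024*a^8 + 64.82754*a^7 + 95.574356*a^6 + 109.825062*a^5 + 96.923088*a^4 + 62.268269*a^3 + 36.462285*a^2 + 11.398101*a + 4.330747)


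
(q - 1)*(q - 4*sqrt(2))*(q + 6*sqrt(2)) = q^3 - q^2 + 2*sqrt(2)*q^2 - 48*q - 2*sqrt(2)*q + 48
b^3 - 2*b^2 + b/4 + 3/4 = (b - 3/2)*(b - 1)*(b + 1/2)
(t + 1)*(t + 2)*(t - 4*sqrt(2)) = t^3 - 4*sqrt(2)*t^2 + 3*t^2 - 12*sqrt(2)*t + 2*t - 8*sqrt(2)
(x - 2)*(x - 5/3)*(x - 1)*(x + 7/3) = x^4 - 7*x^3/3 - 35*x^2/9 + 13*x - 70/9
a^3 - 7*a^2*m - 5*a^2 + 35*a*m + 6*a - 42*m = (a - 3)*(a - 2)*(a - 7*m)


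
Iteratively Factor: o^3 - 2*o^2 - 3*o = (o - 3)*(o^2 + o) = o*(o - 3)*(o + 1)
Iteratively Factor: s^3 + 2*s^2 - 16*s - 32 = (s + 4)*(s^2 - 2*s - 8) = (s - 4)*(s + 4)*(s + 2)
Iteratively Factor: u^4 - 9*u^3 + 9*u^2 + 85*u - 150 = (u - 5)*(u^3 - 4*u^2 - 11*u + 30) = (u - 5)^2*(u^2 + u - 6) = (u - 5)^2*(u - 2)*(u + 3)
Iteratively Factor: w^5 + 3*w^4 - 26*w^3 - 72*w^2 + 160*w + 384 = (w - 4)*(w^4 + 7*w^3 + 2*w^2 - 64*w - 96) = (w - 4)*(w + 2)*(w^3 + 5*w^2 - 8*w - 48) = (w - 4)*(w - 3)*(w + 2)*(w^2 + 8*w + 16) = (w - 4)*(w - 3)*(w + 2)*(w + 4)*(w + 4)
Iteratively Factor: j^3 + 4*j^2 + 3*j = (j + 1)*(j^2 + 3*j) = (j + 1)*(j + 3)*(j)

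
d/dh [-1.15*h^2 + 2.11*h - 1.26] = 2.11 - 2.3*h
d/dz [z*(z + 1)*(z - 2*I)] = 3*z^2 + z*(2 - 4*I) - 2*I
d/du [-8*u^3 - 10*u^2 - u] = -24*u^2 - 20*u - 1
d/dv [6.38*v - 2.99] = 6.38000000000000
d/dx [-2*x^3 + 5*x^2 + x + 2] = -6*x^2 + 10*x + 1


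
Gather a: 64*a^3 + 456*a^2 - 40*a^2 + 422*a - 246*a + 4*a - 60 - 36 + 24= 64*a^3 + 416*a^2 + 180*a - 72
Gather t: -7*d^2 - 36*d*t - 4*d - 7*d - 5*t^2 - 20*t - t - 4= -7*d^2 - 11*d - 5*t^2 + t*(-36*d - 21) - 4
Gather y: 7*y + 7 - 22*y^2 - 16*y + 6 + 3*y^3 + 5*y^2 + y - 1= 3*y^3 - 17*y^2 - 8*y + 12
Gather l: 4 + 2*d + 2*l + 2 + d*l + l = 2*d + l*(d + 3) + 6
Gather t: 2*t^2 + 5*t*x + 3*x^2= 2*t^2 + 5*t*x + 3*x^2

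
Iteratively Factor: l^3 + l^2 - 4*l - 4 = (l - 2)*(l^2 + 3*l + 2) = (l - 2)*(l + 2)*(l + 1)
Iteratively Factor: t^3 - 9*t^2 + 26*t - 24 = (t - 2)*(t^2 - 7*t + 12) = (t - 3)*(t - 2)*(t - 4)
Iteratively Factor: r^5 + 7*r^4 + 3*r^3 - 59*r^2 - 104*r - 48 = (r + 1)*(r^4 + 6*r^3 - 3*r^2 - 56*r - 48) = (r + 1)*(r + 4)*(r^3 + 2*r^2 - 11*r - 12) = (r + 1)^2*(r + 4)*(r^2 + r - 12) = (r + 1)^2*(r + 4)^2*(r - 3)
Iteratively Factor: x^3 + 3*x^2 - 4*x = (x - 1)*(x^2 + 4*x) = (x - 1)*(x + 4)*(x)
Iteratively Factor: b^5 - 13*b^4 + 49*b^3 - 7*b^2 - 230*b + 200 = (b + 2)*(b^4 - 15*b^3 + 79*b^2 - 165*b + 100) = (b - 4)*(b + 2)*(b^3 - 11*b^2 + 35*b - 25) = (b - 4)*(b - 1)*(b + 2)*(b^2 - 10*b + 25) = (b - 5)*(b - 4)*(b - 1)*(b + 2)*(b - 5)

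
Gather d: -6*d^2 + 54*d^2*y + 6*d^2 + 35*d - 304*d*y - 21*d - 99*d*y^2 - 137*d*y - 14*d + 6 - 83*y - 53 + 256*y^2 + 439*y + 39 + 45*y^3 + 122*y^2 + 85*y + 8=54*d^2*y + d*(-99*y^2 - 441*y) + 45*y^3 + 378*y^2 + 441*y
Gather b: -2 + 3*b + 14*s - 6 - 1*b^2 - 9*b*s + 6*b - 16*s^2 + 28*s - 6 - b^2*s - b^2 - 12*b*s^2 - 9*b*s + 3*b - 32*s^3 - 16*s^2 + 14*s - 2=b^2*(-s - 2) + b*(-12*s^2 - 18*s + 12) - 32*s^3 - 32*s^2 + 56*s - 16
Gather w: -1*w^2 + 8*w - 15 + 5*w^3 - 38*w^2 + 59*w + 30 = 5*w^3 - 39*w^2 + 67*w + 15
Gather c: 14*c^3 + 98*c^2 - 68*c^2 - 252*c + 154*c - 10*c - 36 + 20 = 14*c^3 + 30*c^2 - 108*c - 16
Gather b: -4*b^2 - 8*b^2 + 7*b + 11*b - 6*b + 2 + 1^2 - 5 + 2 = -12*b^2 + 12*b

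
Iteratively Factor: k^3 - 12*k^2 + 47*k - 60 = (k - 4)*(k^2 - 8*k + 15) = (k - 5)*(k - 4)*(k - 3)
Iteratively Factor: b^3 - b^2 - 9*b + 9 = (b - 1)*(b^2 - 9) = (b - 3)*(b - 1)*(b + 3)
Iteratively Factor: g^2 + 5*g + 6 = (g + 3)*(g + 2)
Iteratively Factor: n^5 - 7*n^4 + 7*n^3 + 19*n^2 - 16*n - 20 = (n - 2)*(n^4 - 5*n^3 - 3*n^2 + 13*n + 10) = (n - 2)*(n + 1)*(n^3 - 6*n^2 + 3*n + 10) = (n - 2)^2*(n + 1)*(n^2 - 4*n - 5) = (n - 2)^2*(n + 1)^2*(n - 5)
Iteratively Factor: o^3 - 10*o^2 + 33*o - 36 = (o - 3)*(o^2 - 7*o + 12) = (o - 3)^2*(o - 4)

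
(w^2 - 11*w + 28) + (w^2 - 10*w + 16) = 2*w^2 - 21*w + 44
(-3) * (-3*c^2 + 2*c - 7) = 9*c^2 - 6*c + 21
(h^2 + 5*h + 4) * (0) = 0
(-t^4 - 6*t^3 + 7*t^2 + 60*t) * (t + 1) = -t^5 - 7*t^4 + t^3 + 67*t^2 + 60*t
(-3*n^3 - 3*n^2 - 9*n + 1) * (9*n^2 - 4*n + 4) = -27*n^5 - 15*n^4 - 81*n^3 + 33*n^2 - 40*n + 4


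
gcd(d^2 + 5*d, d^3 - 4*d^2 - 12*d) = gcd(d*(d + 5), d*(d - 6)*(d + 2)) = d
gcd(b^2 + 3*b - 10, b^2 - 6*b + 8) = b - 2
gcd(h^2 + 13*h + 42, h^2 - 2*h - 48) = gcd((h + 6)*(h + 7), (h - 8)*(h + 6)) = h + 6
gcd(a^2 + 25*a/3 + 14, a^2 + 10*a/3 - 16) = a + 6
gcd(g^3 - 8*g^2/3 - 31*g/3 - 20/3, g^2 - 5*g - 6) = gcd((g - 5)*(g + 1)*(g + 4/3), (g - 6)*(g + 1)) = g + 1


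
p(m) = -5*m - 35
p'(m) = -5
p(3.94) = -54.70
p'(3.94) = -5.00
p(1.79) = -43.95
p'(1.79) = -5.00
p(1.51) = -42.55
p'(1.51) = -5.00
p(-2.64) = -21.80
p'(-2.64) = -5.00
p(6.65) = -68.25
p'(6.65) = -5.00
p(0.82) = -39.10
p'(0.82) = -5.00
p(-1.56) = -27.20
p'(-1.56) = -5.00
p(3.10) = -50.50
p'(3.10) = -5.00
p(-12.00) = 25.00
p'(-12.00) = -5.00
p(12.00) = -95.00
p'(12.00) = -5.00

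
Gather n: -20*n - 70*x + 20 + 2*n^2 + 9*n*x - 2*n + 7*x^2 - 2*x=2*n^2 + n*(9*x - 22) + 7*x^2 - 72*x + 20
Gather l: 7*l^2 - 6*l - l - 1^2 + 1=7*l^2 - 7*l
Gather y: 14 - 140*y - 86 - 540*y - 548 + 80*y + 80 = -600*y - 540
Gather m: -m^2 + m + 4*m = -m^2 + 5*m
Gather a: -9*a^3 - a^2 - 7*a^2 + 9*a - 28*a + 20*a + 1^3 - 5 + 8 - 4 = -9*a^3 - 8*a^2 + a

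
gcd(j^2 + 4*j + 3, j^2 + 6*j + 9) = j + 3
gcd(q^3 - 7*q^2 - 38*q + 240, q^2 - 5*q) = q - 5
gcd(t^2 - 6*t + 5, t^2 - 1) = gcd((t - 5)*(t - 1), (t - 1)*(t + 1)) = t - 1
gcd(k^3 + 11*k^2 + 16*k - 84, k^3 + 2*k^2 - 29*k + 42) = k^2 + 5*k - 14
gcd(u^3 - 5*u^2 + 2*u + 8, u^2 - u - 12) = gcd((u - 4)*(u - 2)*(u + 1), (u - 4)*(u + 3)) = u - 4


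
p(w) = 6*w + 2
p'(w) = 6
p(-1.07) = -4.42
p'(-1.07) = 6.00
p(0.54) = 5.24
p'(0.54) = 6.00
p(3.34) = 22.04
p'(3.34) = 6.00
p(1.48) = 10.88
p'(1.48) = 6.00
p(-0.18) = 0.92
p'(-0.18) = 6.00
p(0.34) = 4.04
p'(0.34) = 6.00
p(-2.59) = -13.54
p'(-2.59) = 6.00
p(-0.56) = -1.36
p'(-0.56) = 6.00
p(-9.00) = -52.00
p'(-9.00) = 6.00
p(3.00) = 20.00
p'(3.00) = 6.00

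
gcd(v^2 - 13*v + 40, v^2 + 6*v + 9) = 1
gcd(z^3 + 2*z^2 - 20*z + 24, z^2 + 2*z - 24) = z + 6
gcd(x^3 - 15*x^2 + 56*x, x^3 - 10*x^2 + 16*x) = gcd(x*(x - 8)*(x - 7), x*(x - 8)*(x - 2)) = x^2 - 8*x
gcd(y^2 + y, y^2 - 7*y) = y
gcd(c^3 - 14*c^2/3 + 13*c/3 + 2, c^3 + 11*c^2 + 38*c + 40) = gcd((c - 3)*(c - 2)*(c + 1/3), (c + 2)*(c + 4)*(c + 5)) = 1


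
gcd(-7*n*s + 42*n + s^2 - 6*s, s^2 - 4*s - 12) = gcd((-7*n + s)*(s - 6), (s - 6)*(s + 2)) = s - 6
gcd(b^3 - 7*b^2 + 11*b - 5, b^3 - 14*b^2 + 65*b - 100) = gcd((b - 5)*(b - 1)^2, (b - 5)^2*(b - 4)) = b - 5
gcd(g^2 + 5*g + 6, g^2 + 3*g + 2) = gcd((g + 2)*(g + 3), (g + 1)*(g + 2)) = g + 2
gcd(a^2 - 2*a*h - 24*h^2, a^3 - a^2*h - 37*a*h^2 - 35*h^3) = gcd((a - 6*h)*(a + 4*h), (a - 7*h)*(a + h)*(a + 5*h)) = 1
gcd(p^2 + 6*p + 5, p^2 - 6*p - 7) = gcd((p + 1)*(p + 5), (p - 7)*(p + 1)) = p + 1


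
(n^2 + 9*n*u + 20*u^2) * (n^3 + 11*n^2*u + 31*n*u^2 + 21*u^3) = n^5 + 20*n^4*u + 150*n^3*u^2 + 520*n^2*u^3 + 809*n*u^4 + 420*u^5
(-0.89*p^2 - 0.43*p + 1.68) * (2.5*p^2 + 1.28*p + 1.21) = -2.225*p^4 - 2.2142*p^3 + 2.5727*p^2 + 1.6301*p + 2.0328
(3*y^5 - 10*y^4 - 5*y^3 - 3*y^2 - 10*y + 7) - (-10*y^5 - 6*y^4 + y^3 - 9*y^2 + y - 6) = 13*y^5 - 4*y^4 - 6*y^3 + 6*y^2 - 11*y + 13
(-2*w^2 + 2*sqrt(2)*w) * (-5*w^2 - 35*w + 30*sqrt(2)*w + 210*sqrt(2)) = 10*w^4 - 70*sqrt(2)*w^3 + 70*w^3 - 490*sqrt(2)*w^2 + 120*w^2 + 840*w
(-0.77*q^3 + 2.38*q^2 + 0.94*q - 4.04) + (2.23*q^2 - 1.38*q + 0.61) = -0.77*q^3 + 4.61*q^2 - 0.44*q - 3.43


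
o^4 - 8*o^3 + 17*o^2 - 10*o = o*(o - 5)*(o - 2)*(o - 1)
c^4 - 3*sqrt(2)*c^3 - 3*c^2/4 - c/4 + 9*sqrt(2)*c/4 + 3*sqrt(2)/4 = (c - 1)*(c + 1/2)^2*(c - 3*sqrt(2))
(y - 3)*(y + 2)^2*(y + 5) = y^4 + 6*y^3 - 3*y^2 - 52*y - 60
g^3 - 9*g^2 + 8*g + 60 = (g - 6)*(g - 5)*(g + 2)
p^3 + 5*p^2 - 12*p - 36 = (p - 3)*(p + 2)*(p + 6)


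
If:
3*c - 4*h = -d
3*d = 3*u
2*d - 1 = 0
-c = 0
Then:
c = 0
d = 1/2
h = 1/8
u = 1/2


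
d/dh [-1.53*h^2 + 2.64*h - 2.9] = 2.64 - 3.06*h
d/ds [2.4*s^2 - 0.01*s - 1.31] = 4.8*s - 0.01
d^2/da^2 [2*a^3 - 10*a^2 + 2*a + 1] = 12*a - 20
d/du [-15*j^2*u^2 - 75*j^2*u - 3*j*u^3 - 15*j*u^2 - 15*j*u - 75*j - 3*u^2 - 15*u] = -30*j^2*u - 75*j^2 - 9*j*u^2 - 30*j*u - 15*j - 6*u - 15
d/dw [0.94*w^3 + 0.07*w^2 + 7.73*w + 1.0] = 2.82*w^2 + 0.14*w + 7.73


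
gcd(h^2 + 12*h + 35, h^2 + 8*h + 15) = h + 5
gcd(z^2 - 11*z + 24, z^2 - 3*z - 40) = z - 8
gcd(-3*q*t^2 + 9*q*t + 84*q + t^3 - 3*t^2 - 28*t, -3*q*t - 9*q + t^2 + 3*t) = 3*q - t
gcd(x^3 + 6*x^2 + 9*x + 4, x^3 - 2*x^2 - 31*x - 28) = x^2 + 5*x + 4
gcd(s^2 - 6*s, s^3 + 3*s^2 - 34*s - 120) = s - 6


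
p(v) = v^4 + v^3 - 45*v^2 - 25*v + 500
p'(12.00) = 6239.00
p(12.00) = 16184.00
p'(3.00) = -160.00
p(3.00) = 128.00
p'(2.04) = -162.16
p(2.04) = 287.54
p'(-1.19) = 79.61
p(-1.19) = 466.35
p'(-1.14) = 75.57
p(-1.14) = 470.23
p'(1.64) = -146.89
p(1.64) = 349.61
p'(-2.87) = 163.45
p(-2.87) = 245.30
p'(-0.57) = 26.53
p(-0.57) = 499.55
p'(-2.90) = 163.67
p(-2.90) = 240.39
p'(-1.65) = 113.70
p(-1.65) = 421.66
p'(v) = 4*v^3 + 3*v^2 - 90*v - 25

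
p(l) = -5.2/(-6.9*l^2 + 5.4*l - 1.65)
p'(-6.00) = 0.01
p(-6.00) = 0.02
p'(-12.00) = 0.00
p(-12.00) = 0.00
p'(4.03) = -0.03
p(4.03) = 0.06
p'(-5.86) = 0.01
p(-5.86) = 0.02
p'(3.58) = -0.05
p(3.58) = 0.07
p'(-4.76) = 0.01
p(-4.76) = 0.03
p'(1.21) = -2.16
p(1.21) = 1.00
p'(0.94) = -5.52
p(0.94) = 1.95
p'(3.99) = -0.03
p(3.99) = 0.06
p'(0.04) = 12.07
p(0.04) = 3.60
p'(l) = -5.2*(13.8*l - 5.4)/(-6.9*l^2 + 5.4*l - 1.65)^2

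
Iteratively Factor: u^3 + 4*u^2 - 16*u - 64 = (u + 4)*(u^2 - 16) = (u - 4)*(u + 4)*(u + 4)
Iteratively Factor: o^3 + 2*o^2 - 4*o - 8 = (o + 2)*(o^2 - 4) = (o - 2)*(o + 2)*(o + 2)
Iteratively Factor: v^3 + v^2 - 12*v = (v - 3)*(v^2 + 4*v) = (v - 3)*(v + 4)*(v)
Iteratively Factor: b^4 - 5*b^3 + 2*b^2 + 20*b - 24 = (b - 2)*(b^3 - 3*b^2 - 4*b + 12) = (b - 3)*(b - 2)*(b^2 - 4) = (b - 3)*(b - 2)*(b + 2)*(b - 2)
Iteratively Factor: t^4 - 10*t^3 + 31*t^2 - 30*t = (t - 2)*(t^3 - 8*t^2 + 15*t) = (t - 5)*(t - 2)*(t^2 - 3*t) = t*(t - 5)*(t - 2)*(t - 3)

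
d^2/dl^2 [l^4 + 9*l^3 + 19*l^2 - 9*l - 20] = 12*l^2 + 54*l + 38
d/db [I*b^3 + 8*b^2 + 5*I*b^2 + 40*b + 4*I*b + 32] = 3*I*b^2 + b*(16 + 10*I) + 40 + 4*I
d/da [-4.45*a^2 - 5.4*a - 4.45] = -8.9*a - 5.4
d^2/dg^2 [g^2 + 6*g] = 2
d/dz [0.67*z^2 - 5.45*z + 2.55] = 1.34*z - 5.45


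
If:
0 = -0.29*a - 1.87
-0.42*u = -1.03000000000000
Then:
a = -6.45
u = 2.45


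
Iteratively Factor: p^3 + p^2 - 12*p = (p + 4)*(p^2 - 3*p) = (p - 3)*(p + 4)*(p)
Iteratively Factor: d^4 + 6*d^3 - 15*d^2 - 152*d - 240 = (d + 4)*(d^3 + 2*d^2 - 23*d - 60) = (d - 5)*(d + 4)*(d^2 + 7*d + 12) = (d - 5)*(d + 3)*(d + 4)*(d + 4)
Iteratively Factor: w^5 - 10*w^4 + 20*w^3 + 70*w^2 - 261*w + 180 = (w + 3)*(w^4 - 13*w^3 + 59*w^2 - 107*w + 60) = (w - 5)*(w + 3)*(w^3 - 8*w^2 + 19*w - 12) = (w - 5)*(w - 4)*(w + 3)*(w^2 - 4*w + 3) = (w - 5)*(w - 4)*(w - 1)*(w + 3)*(w - 3)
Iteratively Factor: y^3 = (y)*(y^2) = y^2*(y)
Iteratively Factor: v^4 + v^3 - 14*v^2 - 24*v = (v + 2)*(v^3 - v^2 - 12*v) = (v + 2)*(v + 3)*(v^2 - 4*v) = (v - 4)*(v + 2)*(v + 3)*(v)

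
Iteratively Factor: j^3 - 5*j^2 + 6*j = (j - 3)*(j^2 - 2*j) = (j - 3)*(j - 2)*(j)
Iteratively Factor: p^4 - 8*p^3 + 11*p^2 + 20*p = (p - 4)*(p^3 - 4*p^2 - 5*p) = p*(p - 4)*(p^2 - 4*p - 5) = p*(p - 4)*(p + 1)*(p - 5)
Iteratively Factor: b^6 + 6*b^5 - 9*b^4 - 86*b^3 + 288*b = (b + 4)*(b^5 + 2*b^4 - 17*b^3 - 18*b^2 + 72*b) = (b + 4)^2*(b^4 - 2*b^3 - 9*b^2 + 18*b) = b*(b + 4)^2*(b^3 - 2*b^2 - 9*b + 18) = b*(b - 3)*(b + 4)^2*(b^2 + b - 6) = b*(b - 3)*(b - 2)*(b + 4)^2*(b + 3)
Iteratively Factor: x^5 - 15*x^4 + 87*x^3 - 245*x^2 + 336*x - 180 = (x - 3)*(x^4 - 12*x^3 + 51*x^2 - 92*x + 60) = (x - 3)^2*(x^3 - 9*x^2 + 24*x - 20) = (x - 3)^2*(x - 2)*(x^2 - 7*x + 10) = (x - 3)^2*(x - 2)^2*(x - 5)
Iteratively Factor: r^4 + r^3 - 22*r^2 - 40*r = (r + 2)*(r^3 - r^2 - 20*r) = (r + 2)*(r + 4)*(r^2 - 5*r) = r*(r + 2)*(r + 4)*(r - 5)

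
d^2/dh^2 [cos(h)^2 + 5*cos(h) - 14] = -5*cos(h) - 2*cos(2*h)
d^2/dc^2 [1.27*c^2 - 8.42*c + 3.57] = 2.54000000000000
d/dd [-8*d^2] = -16*d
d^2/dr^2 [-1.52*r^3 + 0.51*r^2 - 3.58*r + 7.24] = 1.02 - 9.12*r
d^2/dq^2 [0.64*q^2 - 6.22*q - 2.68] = 1.28000000000000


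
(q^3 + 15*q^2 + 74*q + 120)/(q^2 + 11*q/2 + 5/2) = 2*(q^2 + 10*q + 24)/(2*q + 1)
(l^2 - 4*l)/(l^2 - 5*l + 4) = l/(l - 1)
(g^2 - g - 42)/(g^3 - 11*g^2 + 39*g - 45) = (g^2 - g - 42)/(g^3 - 11*g^2 + 39*g - 45)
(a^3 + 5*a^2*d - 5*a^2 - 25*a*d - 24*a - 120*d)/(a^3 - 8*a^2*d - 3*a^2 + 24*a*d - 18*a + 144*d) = (a^2 + 5*a*d - 8*a - 40*d)/(a^2 - 8*a*d - 6*a + 48*d)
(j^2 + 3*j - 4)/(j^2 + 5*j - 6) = (j + 4)/(j + 6)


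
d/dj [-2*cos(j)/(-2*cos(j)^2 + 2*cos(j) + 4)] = (cos(j)^2 + 2)*sin(j)/(sin(j)^2 + cos(j) + 1)^2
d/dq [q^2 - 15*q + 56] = 2*q - 15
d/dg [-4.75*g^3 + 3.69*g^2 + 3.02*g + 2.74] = -14.25*g^2 + 7.38*g + 3.02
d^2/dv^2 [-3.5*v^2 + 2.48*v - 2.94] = -7.00000000000000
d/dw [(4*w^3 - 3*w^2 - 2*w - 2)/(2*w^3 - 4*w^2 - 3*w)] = (-10*w^4 - 16*w^3 + 13*w^2 - 16*w - 6)/(w^2*(4*w^4 - 16*w^3 + 4*w^2 + 24*w + 9))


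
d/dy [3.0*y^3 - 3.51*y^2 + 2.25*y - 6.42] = 9.0*y^2 - 7.02*y + 2.25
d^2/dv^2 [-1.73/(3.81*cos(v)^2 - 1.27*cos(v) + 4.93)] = (100.451412*(1 - cos(v)^2)^2 - 25.112853*cos(v)^3 - 76.9644130000001*cos(v)^2 + 61.057409*cos(v) - 41.041828)/(3.81*cos(v)^2 - 1.27*cos(v) + 4.93)^3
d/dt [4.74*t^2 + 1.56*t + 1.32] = 9.48*t + 1.56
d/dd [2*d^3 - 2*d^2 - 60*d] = 6*d^2 - 4*d - 60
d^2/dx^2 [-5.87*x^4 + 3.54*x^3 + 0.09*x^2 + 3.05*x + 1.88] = -70.44*x^2 + 21.24*x + 0.18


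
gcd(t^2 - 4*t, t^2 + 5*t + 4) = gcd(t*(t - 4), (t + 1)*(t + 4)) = 1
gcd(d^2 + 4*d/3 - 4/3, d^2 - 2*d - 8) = d + 2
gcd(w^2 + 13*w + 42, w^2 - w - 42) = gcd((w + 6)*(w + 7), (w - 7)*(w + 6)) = w + 6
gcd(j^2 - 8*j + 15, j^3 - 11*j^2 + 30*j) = j - 5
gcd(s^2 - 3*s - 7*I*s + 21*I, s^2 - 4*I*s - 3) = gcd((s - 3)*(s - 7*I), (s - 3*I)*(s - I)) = 1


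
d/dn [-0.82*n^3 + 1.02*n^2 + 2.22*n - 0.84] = -2.46*n^2 + 2.04*n + 2.22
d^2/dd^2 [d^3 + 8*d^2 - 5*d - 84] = 6*d + 16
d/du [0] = 0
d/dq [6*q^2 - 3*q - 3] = 12*q - 3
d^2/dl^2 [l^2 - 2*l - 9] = 2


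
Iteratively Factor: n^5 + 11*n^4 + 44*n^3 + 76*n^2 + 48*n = (n + 4)*(n^4 + 7*n^3 + 16*n^2 + 12*n) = n*(n + 4)*(n^3 + 7*n^2 + 16*n + 12) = n*(n + 2)*(n + 4)*(n^2 + 5*n + 6) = n*(n + 2)*(n + 3)*(n + 4)*(n + 2)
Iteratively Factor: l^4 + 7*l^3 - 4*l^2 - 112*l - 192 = (l + 3)*(l^3 + 4*l^2 - 16*l - 64) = (l - 4)*(l + 3)*(l^2 + 8*l + 16) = (l - 4)*(l + 3)*(l + 4)*(l + 4)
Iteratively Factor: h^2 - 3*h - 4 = (h + 1)*(h - 4)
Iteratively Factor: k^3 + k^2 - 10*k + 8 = (k - 2)*(k^2 + 3*k - 4) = (k - 2)*(k + 4)*(k - 1)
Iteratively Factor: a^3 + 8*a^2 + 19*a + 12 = (a + 1)*(a^2 + 7*a + 12) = (a + 1)*(a + 3)*(a + 4)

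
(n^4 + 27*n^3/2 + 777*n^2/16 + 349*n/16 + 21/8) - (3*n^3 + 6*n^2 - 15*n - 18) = n^4 + 21*n^3/2 + 681*n^2/16 + 589*n/16 + 165/8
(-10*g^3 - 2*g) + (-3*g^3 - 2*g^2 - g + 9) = -13*g^3 - 2*g^2 - 3*g + 9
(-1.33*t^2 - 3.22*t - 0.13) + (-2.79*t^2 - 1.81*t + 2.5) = -4.12*t^2 - 5.03*t + 2.37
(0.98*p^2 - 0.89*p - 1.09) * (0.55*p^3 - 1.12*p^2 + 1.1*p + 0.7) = 0.539*p^5 - 1.5871*p^4 + 1.4753*p^3 + 0.9278*p^2 - 1.822*p - 0.763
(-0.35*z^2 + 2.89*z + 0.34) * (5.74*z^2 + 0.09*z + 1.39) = -2.009*z^4 + 16.5571*z^3 + 1.7252*z^2 + 4.0477*z + 0.4726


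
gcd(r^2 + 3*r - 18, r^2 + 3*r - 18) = r^2 + 3*r - 18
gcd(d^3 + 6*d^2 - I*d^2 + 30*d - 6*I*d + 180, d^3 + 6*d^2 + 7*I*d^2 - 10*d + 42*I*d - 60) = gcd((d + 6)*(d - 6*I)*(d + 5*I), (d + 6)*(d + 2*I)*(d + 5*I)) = d^2 + d*(6 + 5*I) + 30*I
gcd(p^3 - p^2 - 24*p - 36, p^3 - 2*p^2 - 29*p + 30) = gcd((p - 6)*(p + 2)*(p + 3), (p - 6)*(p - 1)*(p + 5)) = p - 6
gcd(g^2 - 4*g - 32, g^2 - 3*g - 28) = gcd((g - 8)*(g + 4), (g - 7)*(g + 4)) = g + 4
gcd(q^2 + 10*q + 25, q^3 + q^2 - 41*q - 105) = q + 5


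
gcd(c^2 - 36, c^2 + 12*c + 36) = c + 6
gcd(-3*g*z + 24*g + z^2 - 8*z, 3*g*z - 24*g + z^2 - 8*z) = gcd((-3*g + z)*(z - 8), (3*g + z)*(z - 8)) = z - 8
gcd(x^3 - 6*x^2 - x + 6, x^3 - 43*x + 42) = x^2 - 7*x + 6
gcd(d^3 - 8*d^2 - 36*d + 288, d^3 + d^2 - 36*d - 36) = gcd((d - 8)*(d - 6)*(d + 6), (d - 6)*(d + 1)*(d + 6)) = d^2 - 36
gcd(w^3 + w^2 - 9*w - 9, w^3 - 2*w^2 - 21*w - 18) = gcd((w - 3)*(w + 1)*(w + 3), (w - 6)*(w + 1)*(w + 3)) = w^2 + 4*w + 3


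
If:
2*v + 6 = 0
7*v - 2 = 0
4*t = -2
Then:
No Solution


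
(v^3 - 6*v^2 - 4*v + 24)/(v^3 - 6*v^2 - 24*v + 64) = (v^2 - 4*v - 12)/(v^2 - 4*v - 32)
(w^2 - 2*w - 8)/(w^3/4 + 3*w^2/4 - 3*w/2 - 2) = 4*(w^2 - 2*w - 8)/(w^3 + 3*w^2 - 6*w - 8)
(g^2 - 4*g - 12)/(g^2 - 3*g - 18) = (g + 2)/(g + 3)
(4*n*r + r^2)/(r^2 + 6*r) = (4*n + r)/(r + 6)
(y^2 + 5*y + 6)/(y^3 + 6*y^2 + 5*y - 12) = (y + 2)/(y^2 + 3*y - 4)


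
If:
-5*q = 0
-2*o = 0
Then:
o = 0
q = 0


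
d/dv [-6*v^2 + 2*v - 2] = 2 - 12*v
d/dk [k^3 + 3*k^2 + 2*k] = 3*k^2 + 6*k + 2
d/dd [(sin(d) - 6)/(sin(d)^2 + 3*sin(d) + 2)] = (12*sin(d) + cos(d)^2 + 19)*cos(d)/(sin(d)^2 + 3*sin(d) + 2)^2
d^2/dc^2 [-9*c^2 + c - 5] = -18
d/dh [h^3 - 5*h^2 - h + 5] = 3*h^2 - 10*h - 1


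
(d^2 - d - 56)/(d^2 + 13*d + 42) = (d - 8)/(d + 6)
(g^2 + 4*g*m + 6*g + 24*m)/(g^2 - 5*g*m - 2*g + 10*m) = (g^2 + 4*g*m + 6*g + 24*m)/(g^2 - 5*g*m - 2*g + 10*m)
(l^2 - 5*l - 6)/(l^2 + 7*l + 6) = (l - 6)/(l + 6)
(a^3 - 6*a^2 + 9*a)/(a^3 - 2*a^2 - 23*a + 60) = a*(a - 3)/(a^2 + a - 20)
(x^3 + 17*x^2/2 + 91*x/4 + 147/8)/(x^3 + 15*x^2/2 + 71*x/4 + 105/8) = (2*x + 7)/(2*x + 5)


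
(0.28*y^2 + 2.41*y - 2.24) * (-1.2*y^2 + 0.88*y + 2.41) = -0.336*y^4 - 2.6456*y^3 + 5.4836*y^2 + 3.8369*y - 5.3984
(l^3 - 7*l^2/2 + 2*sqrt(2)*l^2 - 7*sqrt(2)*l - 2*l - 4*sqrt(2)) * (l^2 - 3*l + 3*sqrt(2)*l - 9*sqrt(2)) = l^5 - 13*l^4/2 + 5*sqrt(2)*l^4 - 65*sqrt(2)*l^3/2 + 41*l^3/2 - 72*l^2 + 85*sqrt(2)*l^2/2 + 30*sqrt(2)*l + 102*l + 72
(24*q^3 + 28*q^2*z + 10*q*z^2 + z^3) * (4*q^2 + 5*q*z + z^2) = 96*q^5 + 232*q^4*z + 204*q^3*z^2 + 82*q^2*z^3 + 15*q*z^4 + z^5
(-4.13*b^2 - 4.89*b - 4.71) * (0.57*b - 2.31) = -2.3541*b^3 + 6.753*b^2 + 8.6112*b + 10.8801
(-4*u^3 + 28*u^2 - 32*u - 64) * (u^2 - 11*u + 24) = -4*u^5 + 72*u^4 - 436*u^3 + 960*u^2 - 64*u - 1536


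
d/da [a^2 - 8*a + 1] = 2*a - 8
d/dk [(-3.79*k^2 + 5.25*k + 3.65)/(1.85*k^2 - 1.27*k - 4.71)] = (-4.8992*k^2 + 22.1968*k - 20.092)/(3.4225*k^4 - 4.699*k^3 - 15.8141*k^2 + 11.9634*k + 22.1841)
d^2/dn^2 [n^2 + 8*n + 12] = 2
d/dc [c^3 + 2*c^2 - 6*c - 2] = 3*c^2 + 4*c - 6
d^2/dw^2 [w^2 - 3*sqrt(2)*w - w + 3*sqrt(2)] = 2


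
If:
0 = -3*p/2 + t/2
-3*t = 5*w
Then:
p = -5*w/9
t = -5*w/3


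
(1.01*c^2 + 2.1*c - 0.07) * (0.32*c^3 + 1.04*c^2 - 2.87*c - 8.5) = 0.3232*c^5 + 1.7224*c^4 - 0.7371*c^3 - 14.6848*c^2 - 17.6491*c + 0.595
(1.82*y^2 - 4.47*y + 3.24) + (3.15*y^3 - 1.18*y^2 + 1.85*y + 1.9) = 3.15*y^3 + 0.64*y^2 - 2.62*y + 5.14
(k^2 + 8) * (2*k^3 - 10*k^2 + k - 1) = 2*k^5 - 10*k^4 + 17*k^3 - 81*k^2 + 8*k - 8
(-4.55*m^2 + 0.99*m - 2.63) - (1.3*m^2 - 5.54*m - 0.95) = -5.85*m^2 + 6.53*m - 1.68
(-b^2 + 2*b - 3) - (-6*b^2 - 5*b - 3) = 5*b^2 + 7*b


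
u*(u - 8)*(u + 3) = u^3 - 5*u^2 - 24*u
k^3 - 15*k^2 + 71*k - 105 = (k - 7)*(k - 5)*(k - 3)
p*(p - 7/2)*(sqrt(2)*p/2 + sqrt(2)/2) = sqrt(2)*p^3/2 - 5*sqrt(2)*p^2/4 - 7*sqrt(2)*p/4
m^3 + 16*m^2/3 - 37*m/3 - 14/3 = (m - 2)*(m + 1/3)*(m + 7)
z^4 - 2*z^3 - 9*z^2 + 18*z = z*(z - 3)*(z - 2)*(z + 3)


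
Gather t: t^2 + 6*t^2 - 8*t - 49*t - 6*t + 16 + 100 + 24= 7*t^2 - 63*t + 140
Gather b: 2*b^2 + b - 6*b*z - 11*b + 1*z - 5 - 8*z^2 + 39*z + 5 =2*b^2 + b*(-6*z - 10) - 8*z^2 + 40*z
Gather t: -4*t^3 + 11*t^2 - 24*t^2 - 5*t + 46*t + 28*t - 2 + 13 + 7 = -4*t^3 - 13*t^2 + 69*t + 18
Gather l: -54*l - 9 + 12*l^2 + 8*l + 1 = 12*l^2 - 46*l - 8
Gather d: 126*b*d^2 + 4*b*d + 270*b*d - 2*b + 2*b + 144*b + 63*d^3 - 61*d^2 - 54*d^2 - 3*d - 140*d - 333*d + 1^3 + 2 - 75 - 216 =144*b + 63*d^3 + d^2*(126*b - 115) + d*(274*b - 476) - 288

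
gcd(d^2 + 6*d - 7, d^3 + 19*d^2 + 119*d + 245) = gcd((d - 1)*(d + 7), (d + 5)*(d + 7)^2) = d + 7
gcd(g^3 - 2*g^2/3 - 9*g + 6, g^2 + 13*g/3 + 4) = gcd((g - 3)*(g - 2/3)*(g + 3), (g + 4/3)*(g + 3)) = g + 3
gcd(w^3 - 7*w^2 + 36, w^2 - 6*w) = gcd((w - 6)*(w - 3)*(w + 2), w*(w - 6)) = w - 6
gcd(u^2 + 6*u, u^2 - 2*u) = u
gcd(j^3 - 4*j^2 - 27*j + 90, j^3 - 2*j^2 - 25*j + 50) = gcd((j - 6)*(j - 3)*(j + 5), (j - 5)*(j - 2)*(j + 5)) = j + 5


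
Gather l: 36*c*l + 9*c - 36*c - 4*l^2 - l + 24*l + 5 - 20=-27*c - 4*l^2 + l*(36*c + 23) - 15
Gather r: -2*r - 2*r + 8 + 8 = 16 - 4*r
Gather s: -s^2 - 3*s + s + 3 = -s^2 - 2*s + 3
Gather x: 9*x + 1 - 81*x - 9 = -72*x - 8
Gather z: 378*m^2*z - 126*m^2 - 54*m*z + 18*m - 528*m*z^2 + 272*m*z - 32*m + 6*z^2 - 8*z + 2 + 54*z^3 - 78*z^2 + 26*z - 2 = -126*m^2 - 14*m + 54*z^3 + z^2*(-528*m - 72) + z*(378*m^2 + 218*m + 18)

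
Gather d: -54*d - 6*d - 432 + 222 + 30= -60*d - 180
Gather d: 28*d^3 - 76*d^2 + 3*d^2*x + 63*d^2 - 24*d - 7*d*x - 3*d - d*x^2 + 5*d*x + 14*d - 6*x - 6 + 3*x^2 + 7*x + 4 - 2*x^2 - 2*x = 28*d^3 + d^2*(3*x - 13) + d*(-x^2 - 2*x - 13) + x^2 - x - 2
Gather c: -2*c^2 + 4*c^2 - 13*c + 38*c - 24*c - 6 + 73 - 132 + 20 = 2*c^2 + c - 45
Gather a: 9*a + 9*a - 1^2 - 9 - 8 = 18*a - 18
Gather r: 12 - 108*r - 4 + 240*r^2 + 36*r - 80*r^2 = 160*r^2 - 72*r + 8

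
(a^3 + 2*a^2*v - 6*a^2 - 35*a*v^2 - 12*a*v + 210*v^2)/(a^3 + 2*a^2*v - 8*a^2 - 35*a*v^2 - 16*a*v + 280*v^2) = (a - 6)/(a - 8)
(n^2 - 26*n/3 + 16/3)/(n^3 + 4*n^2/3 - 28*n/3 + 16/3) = (n - 8)/(n^2 + 2*n - 8)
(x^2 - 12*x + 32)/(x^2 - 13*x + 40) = (x - 4)/(x - 5)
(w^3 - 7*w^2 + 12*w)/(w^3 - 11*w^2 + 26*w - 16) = w*(w^2 - 7*w + 12)/(w^3 - 11*w^2 + 26*w - 16)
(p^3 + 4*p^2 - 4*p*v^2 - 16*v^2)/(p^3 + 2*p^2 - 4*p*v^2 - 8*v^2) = (p + 4)/(p + 2)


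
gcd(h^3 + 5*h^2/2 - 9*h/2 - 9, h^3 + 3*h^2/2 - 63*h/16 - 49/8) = h - 2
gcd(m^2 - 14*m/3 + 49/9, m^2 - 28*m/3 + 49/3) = m - 7/3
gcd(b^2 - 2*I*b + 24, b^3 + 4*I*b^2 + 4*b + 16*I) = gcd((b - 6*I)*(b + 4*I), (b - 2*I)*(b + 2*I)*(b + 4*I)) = b + 4*I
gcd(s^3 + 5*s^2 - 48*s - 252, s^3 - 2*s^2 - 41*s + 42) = s^2 - s - 42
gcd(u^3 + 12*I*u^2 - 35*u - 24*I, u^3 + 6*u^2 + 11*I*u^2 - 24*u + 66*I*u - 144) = u^2 + 11*I*u - 24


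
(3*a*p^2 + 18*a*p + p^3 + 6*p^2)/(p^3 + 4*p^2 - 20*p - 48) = p*(3*a + p)/(p^2 - 2*p - 8)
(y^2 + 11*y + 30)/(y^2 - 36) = (y + 5)/(y - 6)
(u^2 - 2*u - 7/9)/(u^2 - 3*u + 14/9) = (3*u + 1)/(3*u - 2)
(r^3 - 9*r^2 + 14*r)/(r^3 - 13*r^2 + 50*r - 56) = r/(r - 4)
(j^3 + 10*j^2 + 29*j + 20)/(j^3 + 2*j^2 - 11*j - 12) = (j + 5)/(j - 3)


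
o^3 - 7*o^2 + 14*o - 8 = (o - 4)*(o - 2)*(o - 1)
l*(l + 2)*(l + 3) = l^3 + 5*l^2 + 6*l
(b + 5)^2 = b^2 + 10*b + 25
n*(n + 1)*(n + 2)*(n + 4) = n^4 + 7*n^3 + 14*n^2 + 8*n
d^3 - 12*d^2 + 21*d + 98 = (d - 7)^2*(d + 2)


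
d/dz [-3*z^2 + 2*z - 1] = 2 - 6*z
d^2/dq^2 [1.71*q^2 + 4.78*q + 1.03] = 3.42000000000000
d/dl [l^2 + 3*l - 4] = 2*l + 3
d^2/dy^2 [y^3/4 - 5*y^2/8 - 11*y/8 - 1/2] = 3*y/2 - 5/4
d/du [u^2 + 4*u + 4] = 2*u + 4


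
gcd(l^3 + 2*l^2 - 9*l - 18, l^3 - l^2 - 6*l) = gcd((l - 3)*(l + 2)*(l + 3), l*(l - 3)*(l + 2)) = l^2 - l - 6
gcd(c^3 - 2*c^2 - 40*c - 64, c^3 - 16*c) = c + 4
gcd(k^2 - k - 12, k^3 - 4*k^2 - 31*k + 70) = 1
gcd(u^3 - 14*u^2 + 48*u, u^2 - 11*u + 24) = u - 8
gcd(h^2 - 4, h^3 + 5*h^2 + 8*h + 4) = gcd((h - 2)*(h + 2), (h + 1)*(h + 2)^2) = h + 2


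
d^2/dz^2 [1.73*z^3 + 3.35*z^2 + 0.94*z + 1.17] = 10.38*z + 6.7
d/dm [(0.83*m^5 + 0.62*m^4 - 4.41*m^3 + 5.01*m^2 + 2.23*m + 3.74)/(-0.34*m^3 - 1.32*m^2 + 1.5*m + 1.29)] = (-0.5644*m^7 - 3.4976*m^6 + 3.3432*m^5 + 15.6681*m^4 - 8.5144*m^3 - 2.7933*m^2 + 22.7994*m - 2.7333)/(0.1156*m^6 + 0.8976*m^5 + 0.7224*m^4 - 4.8372*m^3 - 1.1556*m^2 + 3.87*m + 1.6641)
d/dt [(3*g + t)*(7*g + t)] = 10*g + 2*t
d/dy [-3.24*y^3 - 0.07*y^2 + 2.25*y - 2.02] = -9.72*y^2 - 0.14*y + 2.25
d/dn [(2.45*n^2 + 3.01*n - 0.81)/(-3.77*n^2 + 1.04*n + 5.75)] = (13.8957*n^2 + 22.0676*n + 18.1499)/(14.2129*n^4 - 7.8416*n^3 - 42.2734*n^2 + 11.96*n + 33.0625)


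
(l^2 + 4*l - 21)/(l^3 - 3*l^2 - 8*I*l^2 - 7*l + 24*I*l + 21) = (l + 7)/(l^2 - 8*I*l - 7)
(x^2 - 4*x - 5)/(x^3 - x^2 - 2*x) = (x - 5)/(x*(x - 2))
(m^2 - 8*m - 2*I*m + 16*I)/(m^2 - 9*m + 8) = (m - 2*I)/(m - 1)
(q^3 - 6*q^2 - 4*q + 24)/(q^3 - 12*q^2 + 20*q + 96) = (q - 2)/(q - 8)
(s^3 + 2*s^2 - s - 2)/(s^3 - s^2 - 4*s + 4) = (s + 1)/(s - 2)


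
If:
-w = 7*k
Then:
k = -w/7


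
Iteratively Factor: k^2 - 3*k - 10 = (k + 2)*(k - 5)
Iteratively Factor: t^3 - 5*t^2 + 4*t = (t - 4)*(t^2 - t) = t*(t - 4)*(t - 1)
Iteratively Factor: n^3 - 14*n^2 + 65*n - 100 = (n - 5)*(n^2 - 9*n + 20) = (n - 5)*(n - 4)*(n - 5)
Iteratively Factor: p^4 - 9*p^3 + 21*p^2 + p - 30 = (p - 5)*(p^3 - 4*p^2 + p + 6) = (p - 5)*(p + 1)*(p^2 - 5*p + 6) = (p - 5)*(p - 2)*(p + 1)*(p - 3)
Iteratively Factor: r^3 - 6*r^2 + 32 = (r - 4)*(r^2 - 2*r - 8) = (r - 4)*(r + 2)*(r - 4)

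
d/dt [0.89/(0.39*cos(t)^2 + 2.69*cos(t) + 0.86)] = (0.6942*cos(t) + 2.3941)*sin(t)/(0.39*cos(t)^2 + 2.69*cos(t) + 0.86)^2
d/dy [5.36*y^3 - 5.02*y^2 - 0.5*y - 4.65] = 16.08*y^2 - 10.04*y - 0.5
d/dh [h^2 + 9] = 2*h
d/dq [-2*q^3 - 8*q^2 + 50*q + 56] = -6*q^2 - 16*q + 50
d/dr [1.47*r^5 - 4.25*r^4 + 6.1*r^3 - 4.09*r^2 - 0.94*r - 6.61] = 7.35*r^4 - 17.0*r^3 + 18.3*r^2 - 8.18*r - 0.94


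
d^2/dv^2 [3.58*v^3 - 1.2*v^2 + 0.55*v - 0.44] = 21.48*v - 2.4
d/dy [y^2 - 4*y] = 2*y - 4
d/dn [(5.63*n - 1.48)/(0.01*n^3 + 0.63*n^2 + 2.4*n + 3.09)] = (-0.1126*n^3 - 3.5025*n^2 + 1.8648*n + 20.9487)/(0.0001*n^6 + 0.0126*n^5 + 0.4449*n^4 + 3.0858*n^3 + 9.6534*n^2 + 14.832*n + 9.5481)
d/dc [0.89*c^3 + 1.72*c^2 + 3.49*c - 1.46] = 2.67*c^2 + 3.44*c + 3.49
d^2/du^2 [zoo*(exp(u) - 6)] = zoo*exp(u)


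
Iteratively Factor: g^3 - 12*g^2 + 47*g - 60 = (g - 5)*(g^2 - 7*g + 12) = (g - 5)*(g - 3)*(g - 4)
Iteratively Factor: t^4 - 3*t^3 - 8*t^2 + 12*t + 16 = (t - 2)*(t^3 - t^2 - 10*t - 8) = (t - 2)*(t + 1)*(t^2 - 2*t - 8) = (t - 4)*(t - 2)*(t + 1)*(t + 2)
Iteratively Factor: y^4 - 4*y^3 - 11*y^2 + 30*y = (y - 5)*(y^3 + y^2 - 6*y) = (y - 5)*(y + 3)*(y^2 - 2*y) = y*(y - 5)*(y + 3)*(y - 2)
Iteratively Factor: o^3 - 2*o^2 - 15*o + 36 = (o + 4)*(o^2 - 6*o + 9) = (o - 3)*(o + 4)*(o - 3)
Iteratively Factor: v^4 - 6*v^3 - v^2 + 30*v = (v - 5)*(v^3 - v^2 - 6*v) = (v - 5)*(v + 2)*(v^2 - 3*v) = (v - 5)*(v - 3)*(v + 2)*(v)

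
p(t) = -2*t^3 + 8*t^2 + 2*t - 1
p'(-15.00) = -1588.00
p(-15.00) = 8519.00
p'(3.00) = -4.00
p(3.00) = 23.00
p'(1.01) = 12.04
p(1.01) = 7.12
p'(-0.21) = -1.62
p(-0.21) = -1.05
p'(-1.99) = -53.60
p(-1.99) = 42.46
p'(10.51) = -492.60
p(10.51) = -1418.17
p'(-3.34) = -118.37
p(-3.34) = 156.08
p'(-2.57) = -78.75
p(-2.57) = 80.65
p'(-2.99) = -99.48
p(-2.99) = 118.00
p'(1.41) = 12.63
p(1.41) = 12.12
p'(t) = -6*t^2 + 16*t + 2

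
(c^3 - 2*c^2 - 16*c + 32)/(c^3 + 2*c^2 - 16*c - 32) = (c - 2)/(c + 2)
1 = 1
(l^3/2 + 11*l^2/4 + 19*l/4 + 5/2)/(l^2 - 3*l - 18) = (2*l^3 + 11*l^2 + 19*l + 10)/(4*(l^2 - 3*l - 18))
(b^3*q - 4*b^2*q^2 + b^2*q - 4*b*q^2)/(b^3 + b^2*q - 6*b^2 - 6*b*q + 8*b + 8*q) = b*q*(b^2 - 4*b*q + b - 4*q)/(b^3 + b^2*q - 6*b^2 - 6*b*q + 8*b + 8*q)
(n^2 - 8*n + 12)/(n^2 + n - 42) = (n - 2)/(n + 7)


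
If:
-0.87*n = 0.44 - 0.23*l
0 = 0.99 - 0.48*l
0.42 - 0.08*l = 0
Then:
No Solution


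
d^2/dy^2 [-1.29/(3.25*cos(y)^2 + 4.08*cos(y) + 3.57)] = (54.5025*(1 - cos(y)^2)^2 + 51.3162*cos(y)^3 - 11.143794*cos(y)^2 - 121.422024*cos(y) - 67.515762)/(3.25*cos(y)^2 + 4.08*cos(y) + 3.57)^3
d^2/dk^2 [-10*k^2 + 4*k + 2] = -20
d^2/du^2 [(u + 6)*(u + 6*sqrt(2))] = 2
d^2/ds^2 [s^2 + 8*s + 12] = 2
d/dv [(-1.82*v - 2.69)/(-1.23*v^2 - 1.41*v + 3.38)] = (2.2386*v^2 + 2.5662*v - (1.82*v + 2.69)*(2.46*v + 1.41) - 6.1516)/(1.23*v^2 + 1.41*v - 3.38)^2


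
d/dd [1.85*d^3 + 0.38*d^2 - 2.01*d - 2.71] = 5.55*d^2 + 0.76*d - 2.01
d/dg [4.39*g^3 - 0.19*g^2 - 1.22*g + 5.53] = 13.17*g^2 - 0.38*g - 1.22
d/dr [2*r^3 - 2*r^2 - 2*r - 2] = 6*r^2 - 4*r - 2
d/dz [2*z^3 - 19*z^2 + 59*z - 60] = 6*z^2 - 38*z + 59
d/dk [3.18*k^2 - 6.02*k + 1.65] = 6.36*k - 6.02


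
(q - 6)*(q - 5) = q^2 - 11*q + 30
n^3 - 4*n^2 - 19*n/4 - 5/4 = (n - 5)*(n + 1/2)^2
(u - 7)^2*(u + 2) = u^3 - 12*u^2 + 21*u + 98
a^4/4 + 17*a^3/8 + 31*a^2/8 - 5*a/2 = a*(a/4 + 1)*(a - 1/2)*(a + 5)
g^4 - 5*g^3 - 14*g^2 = g^2*(g - 7)*(g + 2)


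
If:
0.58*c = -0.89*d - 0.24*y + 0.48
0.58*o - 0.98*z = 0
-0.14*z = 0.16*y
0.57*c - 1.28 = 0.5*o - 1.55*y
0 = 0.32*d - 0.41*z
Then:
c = 1.24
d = -0.33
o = -0.44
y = 0.23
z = -0.26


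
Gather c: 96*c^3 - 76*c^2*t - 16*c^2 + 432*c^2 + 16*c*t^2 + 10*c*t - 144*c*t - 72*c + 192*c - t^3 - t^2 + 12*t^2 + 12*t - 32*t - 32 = 96*c^3 + c^2*(416 - 76*t) + c*(16*t^2 - 134*t + 120) - t^3 + 11*t^2 - 20*t - 32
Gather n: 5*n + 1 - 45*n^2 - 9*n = -45*n^2 - 4*n + 1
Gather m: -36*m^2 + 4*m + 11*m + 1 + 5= -36*m^2 + 15*m + 6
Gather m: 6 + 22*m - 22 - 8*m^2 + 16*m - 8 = -8*m^2 + 38*m - 24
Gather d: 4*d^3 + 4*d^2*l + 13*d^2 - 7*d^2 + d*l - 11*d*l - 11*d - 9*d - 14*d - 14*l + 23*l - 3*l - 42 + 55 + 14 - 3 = 4*d^3 + d^2*(4*l + 6) + d*(-10*l - 34) + 6*l + 24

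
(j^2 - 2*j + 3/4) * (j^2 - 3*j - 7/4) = j^4 - 5*j^3 + 5*j^2 + 5*j/4 - 21/16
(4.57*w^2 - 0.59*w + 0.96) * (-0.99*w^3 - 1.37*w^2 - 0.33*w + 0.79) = -4.5243*w^5 - 5.6768*w^4 - 1.6502*w^3 + 2.4898*w^2 - 0.7829*w + 0.7584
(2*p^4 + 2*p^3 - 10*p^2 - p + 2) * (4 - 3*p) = -6*p^5 + 2*p^4 + 38*p^3 - 37*p^2 - 10*p + 8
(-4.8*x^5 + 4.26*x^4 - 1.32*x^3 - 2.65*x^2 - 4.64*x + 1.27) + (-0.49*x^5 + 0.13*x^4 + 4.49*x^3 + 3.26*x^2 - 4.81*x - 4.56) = -5.29*x^5 + 4.39*x^4 + 3.17*x^3 + 0.61*x^2 - 9.45*x - 3.29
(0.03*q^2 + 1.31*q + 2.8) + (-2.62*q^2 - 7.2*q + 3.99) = -2.59*q^2 - 5.89*q + 6.79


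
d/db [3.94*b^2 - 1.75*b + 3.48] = 7.88*b - 1.75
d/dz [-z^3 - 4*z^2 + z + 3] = -3*z^2 - 8*z + 1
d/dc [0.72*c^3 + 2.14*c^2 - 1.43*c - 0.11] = 2.16*c^2 + 4.28*c - 1.43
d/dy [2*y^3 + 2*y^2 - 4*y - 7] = 6*y^2 + 4*y - 4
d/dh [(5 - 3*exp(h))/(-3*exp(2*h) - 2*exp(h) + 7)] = (-9*exp(2*h) + 30*exp(h) - 11)*exp(h)/(9*exp(4*h) + 12*exp(3*h) - 38*exp(2*h) - 28*exp(h) + 49)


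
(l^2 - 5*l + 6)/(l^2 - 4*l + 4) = (l - 3)/(l - 2)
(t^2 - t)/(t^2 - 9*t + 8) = t/(t - 8)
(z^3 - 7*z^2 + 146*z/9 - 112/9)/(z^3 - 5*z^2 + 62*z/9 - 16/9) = (3*z - 7)/(3*z - 1)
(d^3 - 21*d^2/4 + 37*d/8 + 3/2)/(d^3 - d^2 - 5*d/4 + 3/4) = (4*d^2 - 15*d - 4)/(2*(2*d^2 + d - 1))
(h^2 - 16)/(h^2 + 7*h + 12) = (h - 4)/(h + 3)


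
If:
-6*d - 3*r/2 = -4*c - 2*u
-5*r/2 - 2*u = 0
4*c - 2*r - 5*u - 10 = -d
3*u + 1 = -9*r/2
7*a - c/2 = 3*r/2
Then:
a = -5/84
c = 19/6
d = 3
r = -4/3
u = 5/3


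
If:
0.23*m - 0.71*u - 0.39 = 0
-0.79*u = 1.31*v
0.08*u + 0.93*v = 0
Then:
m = 1.70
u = 0.00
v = 0.00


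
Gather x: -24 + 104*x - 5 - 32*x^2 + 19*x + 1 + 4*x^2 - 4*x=-28*x^2 + 119*x - 28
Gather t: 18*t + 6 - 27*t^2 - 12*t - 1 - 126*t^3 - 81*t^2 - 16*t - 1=-126*t^3 - 108*t^2 - 10*t + 4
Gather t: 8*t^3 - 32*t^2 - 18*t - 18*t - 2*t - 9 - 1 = 8*t^3 - 32*t^2 - 38*t - 10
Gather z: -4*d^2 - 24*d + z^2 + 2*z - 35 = -4*d^2 - 24*d + z^2 + 2*z - 35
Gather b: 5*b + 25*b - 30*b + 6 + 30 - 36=0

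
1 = 1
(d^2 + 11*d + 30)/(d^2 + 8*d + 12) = (d + 5)/(d + 2)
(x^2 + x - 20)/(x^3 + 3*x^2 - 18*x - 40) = 1/(x + 2)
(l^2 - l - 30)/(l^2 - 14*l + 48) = (l + 5)/(l - 8)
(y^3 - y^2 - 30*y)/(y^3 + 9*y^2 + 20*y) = (y - 6)/(y + 4)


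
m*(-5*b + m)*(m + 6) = -5*b*m^2 - 30*b*m + m^3 + 6*m^2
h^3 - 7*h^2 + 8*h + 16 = (h - 4)^2*(h + 1)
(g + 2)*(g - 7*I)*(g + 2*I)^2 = g^4 + 2*g^3 - 3*I*g^3 + 24*g^2 - 6*I*g^2 + 48*g + 28*I*g + 56*I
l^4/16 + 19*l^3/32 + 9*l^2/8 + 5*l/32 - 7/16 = (l/4 + 1/4)*(l/4 + 1/2)*(l - 1/2)*(l + 7)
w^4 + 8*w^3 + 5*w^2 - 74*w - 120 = (w - 3)*(w + 2)*(w + 4)*(w + 5)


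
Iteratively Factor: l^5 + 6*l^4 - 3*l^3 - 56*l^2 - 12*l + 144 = (l + 4)*(l^4 + 2*l^3 - 11*l^2 - 12*l + 36) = (l + 3)*(l + 4)*(l^3 - l^2 - 8*l + 12) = (l - 2)*(l + 3)*(l + 4)*(l^2 + l - 6) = (l - 2)*(l + 3)^2*(l + 4)*(l - 2)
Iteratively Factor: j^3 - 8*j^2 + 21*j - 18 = (j - 3)*(j^2 - 5*j + 6) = (j - 3)*(j - 2)*(j - 3)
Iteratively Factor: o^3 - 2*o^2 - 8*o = (o)*(o^2 - 2*o - 8) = o*(o + 2)*(o - 4)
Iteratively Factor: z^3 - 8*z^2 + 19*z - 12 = (z - 3)*(z^2 - 5*z + 4) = (z - 4)*(z - 3)*(z - 1)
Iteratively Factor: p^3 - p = (p + 1)*(p^2 - p) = p*(p + 1)*(p - 1)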